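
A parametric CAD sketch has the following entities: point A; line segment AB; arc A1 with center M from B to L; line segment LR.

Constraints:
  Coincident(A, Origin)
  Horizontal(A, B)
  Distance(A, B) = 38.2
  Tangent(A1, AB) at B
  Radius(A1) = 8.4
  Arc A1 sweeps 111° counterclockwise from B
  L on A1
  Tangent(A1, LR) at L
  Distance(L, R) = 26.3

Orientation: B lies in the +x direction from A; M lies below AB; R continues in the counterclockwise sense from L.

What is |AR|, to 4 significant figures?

53.63

A is at the origin; A and B share the same y with |AB| = 38.2 and B on the +x side, so B = (38.20, 0.000). Since A1 is tangent to AB there, MB ⟂ AB, so M = B + (0, -8.4) = (38.20, -8.400). On A1, B sits at bearing 90° from M; a 111° counterclockwise sweep puts L at bearing 201°, so L = M + 8.4·(cos 201°, sin 201°) = (30.36, -11.41). The tangent condition forces ML to be normal to LR, so LR runs along (−sin 201°, cos 201°); with |LR| = 26.3, R = (39.78, -35.96). Then |AR| = |R − A| = 53.63.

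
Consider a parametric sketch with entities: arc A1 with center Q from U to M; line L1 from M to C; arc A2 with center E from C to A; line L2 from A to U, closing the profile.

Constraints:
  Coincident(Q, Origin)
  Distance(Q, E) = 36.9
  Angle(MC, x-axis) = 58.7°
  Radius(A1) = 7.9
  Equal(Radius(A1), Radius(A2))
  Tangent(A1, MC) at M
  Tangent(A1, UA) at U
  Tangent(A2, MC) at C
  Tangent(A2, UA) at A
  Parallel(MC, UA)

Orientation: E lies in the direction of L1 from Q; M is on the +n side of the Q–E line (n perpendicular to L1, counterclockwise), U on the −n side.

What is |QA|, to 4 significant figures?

37.74

Tangency of A1 to both parallel lines with radius 7.9 puts M and U at Q ± 7.9·n: M = (-6.750, 4.104), U = (6.750, -4.104). Equal radii place C and A the same way about E: C = E + 7.9·n = (12.42, 35.63), A = E − 7.9·n = (25.92, 27.43). Then |QA| = |A − Q| = 37.74.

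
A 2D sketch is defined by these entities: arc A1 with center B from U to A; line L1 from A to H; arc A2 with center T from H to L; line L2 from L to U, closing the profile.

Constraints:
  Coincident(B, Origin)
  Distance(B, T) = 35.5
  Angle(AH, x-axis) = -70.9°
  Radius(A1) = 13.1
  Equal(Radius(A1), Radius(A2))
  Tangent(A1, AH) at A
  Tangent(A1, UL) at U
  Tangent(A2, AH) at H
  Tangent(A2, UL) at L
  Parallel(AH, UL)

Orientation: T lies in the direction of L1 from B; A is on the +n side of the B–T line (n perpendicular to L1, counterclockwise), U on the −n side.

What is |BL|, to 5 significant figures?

37.840

The slot axis is L1's direction at -70.9°, so u = (cos -70.9°, sin -70.9°) = (0.32722, -0.94495) and n = (−sin -70.9°, cos -70.9°) = (0.94495, 0.32722). B is at the origin and T lies 35.5 along u from B, so T = 35.5·u = (11.616, -33.546). Tangency of A1 to both parallel lines with radius 13.1 puts A and U at B ± 13.1·n: A = (12.379, 4.2866), U = (-12.379, -4.2866). Equal radii place H and L the same way about T: H = T + 13.1·n = (23.995, -29.259), L = T − 13.1·n = (-0.76260, -37.832). Then |BL| = |L − B| = 37.840.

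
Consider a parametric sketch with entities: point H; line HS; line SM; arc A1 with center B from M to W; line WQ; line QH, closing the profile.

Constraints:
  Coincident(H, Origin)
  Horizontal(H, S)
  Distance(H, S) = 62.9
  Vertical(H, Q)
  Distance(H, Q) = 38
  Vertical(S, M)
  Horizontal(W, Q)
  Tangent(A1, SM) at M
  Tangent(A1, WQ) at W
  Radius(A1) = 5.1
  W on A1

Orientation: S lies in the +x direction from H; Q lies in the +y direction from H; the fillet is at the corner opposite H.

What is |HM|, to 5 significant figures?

70.985

H is at the origin; HS is horizontal with |HS| = 62.9 and S on the +x side, so S = (62.900, 0.0000). H and Q share the same x with |HQ| = 38.0 and Q on the +y side, so Q = (0.0000, 38.000). The virtual corner opposite H is at (62.900, 38.000). Tangency of A1 to SM means the radius BM is perpendicular to SM and A1 meets WQ tangentially, so BW is at right angles to WQ, with radius 5.1, so the center B sits 5.1 in from both sides at B = (57.800, 32.900). That places the tangent points at M = (62.900, 32.900) on SM and W = (57.800, 38.000) on WQ. Then |HM| = |M − H| = 70.985.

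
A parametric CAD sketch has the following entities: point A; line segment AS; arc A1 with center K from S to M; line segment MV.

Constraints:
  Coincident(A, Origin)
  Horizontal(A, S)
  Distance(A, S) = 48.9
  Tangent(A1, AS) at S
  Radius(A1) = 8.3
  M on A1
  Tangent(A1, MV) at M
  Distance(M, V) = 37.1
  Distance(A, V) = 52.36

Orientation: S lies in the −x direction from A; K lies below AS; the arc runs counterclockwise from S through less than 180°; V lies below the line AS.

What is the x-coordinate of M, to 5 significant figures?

-55.238

Checks: |KM| = 8.300 ✓; ∠(KM, MV) = 90.00° ✓; |MV| = 37.10 ✓; |AV| = 52.36 ✓.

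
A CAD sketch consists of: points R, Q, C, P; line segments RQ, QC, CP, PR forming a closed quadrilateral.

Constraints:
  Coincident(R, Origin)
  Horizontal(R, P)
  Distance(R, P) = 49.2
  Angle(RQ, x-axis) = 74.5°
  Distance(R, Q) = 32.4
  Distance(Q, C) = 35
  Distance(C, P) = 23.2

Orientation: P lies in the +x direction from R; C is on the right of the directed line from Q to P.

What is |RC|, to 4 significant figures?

26.03

R is at the origin; R and P share the same y with |RP| = 49.2 and P in +x, so P = (49.2, 0). RQ runs at 74.5° with |RQ| = 32.4, so Q = (8.659, 31.22). C is determined by |QC| = 35.0 and |CP| = 23.2 together: it lies at the intersection of circle(Q, 35.0) and circle(P, 23.2). With |QP| = 51.17, the foot of the radical line on QP is 32.30 from Q and the perpendicular offset is √(35.0² − 32.30²) = 13.49. Taking the right-of-QP solution: C = (26.01, 0.8282).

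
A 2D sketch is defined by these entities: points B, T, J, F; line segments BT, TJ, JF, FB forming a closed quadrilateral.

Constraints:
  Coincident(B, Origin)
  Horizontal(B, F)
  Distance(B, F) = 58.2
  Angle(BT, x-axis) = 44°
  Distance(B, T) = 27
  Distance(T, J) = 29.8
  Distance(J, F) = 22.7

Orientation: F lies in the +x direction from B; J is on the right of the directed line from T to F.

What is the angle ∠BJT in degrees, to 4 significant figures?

46.46°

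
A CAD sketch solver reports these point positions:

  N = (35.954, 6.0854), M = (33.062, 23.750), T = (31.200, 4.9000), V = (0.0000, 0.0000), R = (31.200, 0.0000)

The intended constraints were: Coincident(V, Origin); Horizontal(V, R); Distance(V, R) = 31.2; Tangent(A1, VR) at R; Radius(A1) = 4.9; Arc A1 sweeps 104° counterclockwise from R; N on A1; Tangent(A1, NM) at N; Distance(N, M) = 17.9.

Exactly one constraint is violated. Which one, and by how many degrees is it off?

Tangent(A1, NM) at N — off by 4.70°.

V = (0.00, 0.00) ✓; V.y = 0.00, R.y = 0.00 ✓; |VR| = 31.20 ✓; ∠(TR, RV) = 90.00° ✓; |TR| = 4.900 ✓; bearing(T→N) − bearing(T→R) = 104.0° ✓; |TN| = 4.900 ✓; ∠(TN, NM) = 94.70° ✗; |NM| = 17.90 ✓.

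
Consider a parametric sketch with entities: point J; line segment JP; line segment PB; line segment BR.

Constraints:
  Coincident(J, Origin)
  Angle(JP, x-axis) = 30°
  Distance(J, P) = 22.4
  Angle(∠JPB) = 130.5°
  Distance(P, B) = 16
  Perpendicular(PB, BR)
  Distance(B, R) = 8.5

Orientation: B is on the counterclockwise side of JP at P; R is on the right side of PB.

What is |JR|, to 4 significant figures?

39.81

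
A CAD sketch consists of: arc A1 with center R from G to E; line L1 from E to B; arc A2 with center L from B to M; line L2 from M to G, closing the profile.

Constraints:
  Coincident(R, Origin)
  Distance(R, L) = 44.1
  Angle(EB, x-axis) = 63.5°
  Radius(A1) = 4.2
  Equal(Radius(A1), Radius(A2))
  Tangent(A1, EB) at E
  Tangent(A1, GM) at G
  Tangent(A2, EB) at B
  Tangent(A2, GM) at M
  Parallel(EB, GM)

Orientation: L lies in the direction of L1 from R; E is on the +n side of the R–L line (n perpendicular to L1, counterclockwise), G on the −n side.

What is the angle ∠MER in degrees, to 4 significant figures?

79.22°

The slot axis is L1's direction at 63.5°, so u = (cos 63.5°, sin 63.5°) = (0.4462, 0.8949) and n = (−sin 63.5°, cos 63.5°) = (-0.8949, 0.4462). R is at the origin and L lies 44.1 along u from R, so L = 44.1·u = (19.68, 39.47). Tangency of A1 to both parallel lines with radius 4.2 puts E and G at R ± 4.2·n: E = (-3.759, 1.874), G = (3.759, -1.874). Equal radii place B and M the same way about L: B = L + 4.2·n = (15.92, 41.34), M = L − 4.2·n = (23.44, 37.59). Then cos ∠MER = EM·ER / (|EM||ER|), giving 79.22°.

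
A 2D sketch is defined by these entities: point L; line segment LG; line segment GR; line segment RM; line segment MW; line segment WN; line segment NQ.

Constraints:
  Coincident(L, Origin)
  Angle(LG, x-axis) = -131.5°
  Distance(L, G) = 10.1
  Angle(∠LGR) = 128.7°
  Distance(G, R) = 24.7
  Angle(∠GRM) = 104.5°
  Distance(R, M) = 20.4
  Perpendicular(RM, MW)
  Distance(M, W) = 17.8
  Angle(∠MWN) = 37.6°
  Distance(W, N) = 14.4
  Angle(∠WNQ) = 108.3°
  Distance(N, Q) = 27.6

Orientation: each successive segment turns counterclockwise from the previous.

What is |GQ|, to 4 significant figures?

52.32

L is at the origin; LG runs at -131.5° with length 10.1, so G = (-6.692, -7.564). ∠LGR = 128.7° gives GR at -80.20° from the x-axis; with |GR| = 24.7, R = (-2.488, -31.90). ∠GRM = 104.5° gives RM at -4.700° from the x-axis; with |RM| = 20.4, M = (17.84, -33.58). RM ⟂ MW, so MW runs at 85.30°; with |MW| = 17.8, W = (19.30, -15.84). ∠MWN = 37.6° gives WN at -132.3° from the x-axis; with |WN| = 14.4, N = (9.610, -26.49). ∠WNQ = 108.3° gives NQ at -60.60° from the x-axis; with |NQ| = 27.6, Q = (23.16, -50.53). Then |GQ| = |Q − G| = 52.32.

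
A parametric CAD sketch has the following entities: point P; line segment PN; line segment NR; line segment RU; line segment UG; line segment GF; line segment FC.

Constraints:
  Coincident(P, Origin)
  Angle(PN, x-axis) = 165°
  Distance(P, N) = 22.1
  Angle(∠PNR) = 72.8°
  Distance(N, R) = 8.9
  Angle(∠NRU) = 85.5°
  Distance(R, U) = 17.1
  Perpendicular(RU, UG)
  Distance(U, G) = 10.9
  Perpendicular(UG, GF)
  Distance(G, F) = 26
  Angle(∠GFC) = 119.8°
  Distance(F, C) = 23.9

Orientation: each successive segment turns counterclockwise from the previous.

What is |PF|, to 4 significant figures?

31.81

RU is perpendicular to UG, so UG runs at 96.70°; with |UG| = 10.9, G = (-5.294, 9.647). The perpendicularity gives GF at right angles to UG, so GF runs at -173.3°; with |GF| = 26.0, F = (-31.12, 6.614). Then |PF| = |F − P| = 31.81.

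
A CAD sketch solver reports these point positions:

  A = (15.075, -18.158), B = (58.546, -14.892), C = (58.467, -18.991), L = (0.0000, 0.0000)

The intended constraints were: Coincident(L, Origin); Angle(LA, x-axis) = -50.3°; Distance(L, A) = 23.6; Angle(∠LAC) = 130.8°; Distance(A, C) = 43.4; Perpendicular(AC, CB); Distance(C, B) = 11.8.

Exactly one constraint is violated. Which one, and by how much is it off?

Distance(C, B) = 11.8 — off by 7.70.

L = (0.00, 0.00) ✓; LA at -50.30° ✓; |LA| = 23.60 ✓; ∠LAC = 130.8° ✓; |AC| = 43.40 ✓; ∠(AC, CB) = 90.00° ✓; |CB| = 4.100 ✗.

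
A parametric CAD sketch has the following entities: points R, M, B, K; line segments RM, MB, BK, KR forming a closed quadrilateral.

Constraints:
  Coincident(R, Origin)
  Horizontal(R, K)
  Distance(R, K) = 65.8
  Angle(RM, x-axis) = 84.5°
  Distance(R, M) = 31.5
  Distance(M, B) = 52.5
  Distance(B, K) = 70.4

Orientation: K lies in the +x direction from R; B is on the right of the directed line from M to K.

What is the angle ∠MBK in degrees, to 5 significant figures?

67.843°

Checks: |MB| = 52.50 ✓; |BK| = 70.40 ✓.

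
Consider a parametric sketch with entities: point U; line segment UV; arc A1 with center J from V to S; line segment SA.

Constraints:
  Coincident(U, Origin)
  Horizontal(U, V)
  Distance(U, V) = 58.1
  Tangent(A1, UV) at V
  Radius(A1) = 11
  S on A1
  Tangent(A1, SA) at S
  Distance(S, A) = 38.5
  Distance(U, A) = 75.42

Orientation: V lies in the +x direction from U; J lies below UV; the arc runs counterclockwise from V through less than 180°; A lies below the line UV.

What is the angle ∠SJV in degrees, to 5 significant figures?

102.36°

U is at the origin; UV is horizontal with |UV| = 58.1 and V on the +x side, so V = (58.100, 0.0000). The tangent condition forces JV to be normal to UV, so J = V + (0, -11) = (58.100, -11.000). Since JS ⟂ SA (tangency), |JA| = √(11.0² + 38.5²) = 40.041 regardless of where S sits on A1. So A lies on both circle(U, 75.42) and circle(J, 40.041); the below-UV intersection is A = (55.597, -50.962). S is the foot of the tangent from A: S = (47.355, -13.355).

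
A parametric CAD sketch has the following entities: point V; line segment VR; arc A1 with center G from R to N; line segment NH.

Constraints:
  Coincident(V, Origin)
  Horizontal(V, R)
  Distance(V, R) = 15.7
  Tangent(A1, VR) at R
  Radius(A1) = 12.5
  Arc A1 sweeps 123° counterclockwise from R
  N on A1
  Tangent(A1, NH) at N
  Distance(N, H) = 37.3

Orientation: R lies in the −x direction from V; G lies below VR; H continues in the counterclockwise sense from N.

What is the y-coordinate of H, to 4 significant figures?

-50.59

On A1, R sits at bearing 90° from G; a 123° counterclockwise sweep puts N at bearing 213°, so N = G + 12.5·(cos 213°, sin 213°) = (-26.18, -19.31). A1 meets NH tangentially, so GN is at right angles to NH, so NH runs along (−sin 213°, cos 213°); with |NH| = 37.3, H = (-5.868, -50.59). So H.y = -50.59.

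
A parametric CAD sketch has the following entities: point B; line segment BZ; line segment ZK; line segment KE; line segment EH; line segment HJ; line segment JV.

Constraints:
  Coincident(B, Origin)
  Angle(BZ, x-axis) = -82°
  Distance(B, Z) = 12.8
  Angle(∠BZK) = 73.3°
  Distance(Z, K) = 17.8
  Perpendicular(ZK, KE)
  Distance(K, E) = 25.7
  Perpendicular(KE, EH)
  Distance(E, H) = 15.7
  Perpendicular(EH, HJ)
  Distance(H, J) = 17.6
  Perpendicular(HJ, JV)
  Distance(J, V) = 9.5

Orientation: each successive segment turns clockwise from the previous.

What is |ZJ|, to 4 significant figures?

8.368

B is at the origin; BZ runs at -82.0° with length 12.8, so Z = (1.781, -12.68). ∠BZK = 73.3° gives ZK at 171.3° from the x-axis; with |ZK| = 17.8, K = (-15.81, -9.983). ZK is perpendicular to KE, so KE runs at 81.30°; with |KE| = 25.7, E = (-11.93, 15.42). KE ⟂ EH, so EH runs at -8.700°; with |EH| = 15.7, H = (3.593, 13.05). EH ⟂ HJ, so HJ runs at -98.70°; with |HJ| = 17.6, J = (0.9308, -4.351). Then |ZJ| = |J − Z| = 8.368.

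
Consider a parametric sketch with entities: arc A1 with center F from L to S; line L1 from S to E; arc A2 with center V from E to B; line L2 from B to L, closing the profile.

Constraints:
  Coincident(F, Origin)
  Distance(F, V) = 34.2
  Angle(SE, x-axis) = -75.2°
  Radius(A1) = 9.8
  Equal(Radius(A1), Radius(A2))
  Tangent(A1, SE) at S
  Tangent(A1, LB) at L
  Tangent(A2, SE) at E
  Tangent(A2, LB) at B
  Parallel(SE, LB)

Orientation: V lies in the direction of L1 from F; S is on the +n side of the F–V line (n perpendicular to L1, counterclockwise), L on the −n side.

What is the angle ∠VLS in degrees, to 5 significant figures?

74.010°

The slot axis is L1's direction at -75.2°, so u = (cos -75.2°, sin -75.2°) = (0.25545, -0.96682) and n = (−sin -75.2°, cos -75.2°) = (0.96682, 0.25545). F is at the origin and V lies 34.2 along u from F, so V = 34.2·u = (8.7362, -33.065). Tangency of A1 to both parallel lines with radius 9.8 puts S and L at F ± 9.8·n: S = (9.4749, 2.5034), L = (-9.4749, -2.5034). Then cos ∠VLS = LV·LS / (|LV||LS|), giving 74.010°.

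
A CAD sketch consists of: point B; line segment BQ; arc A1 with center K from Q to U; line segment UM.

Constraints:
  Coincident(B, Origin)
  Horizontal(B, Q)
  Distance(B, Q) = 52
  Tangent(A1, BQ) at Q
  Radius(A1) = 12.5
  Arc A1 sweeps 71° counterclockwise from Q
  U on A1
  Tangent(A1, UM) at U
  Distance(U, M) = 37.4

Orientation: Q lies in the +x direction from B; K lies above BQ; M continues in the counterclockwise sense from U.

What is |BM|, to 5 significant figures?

87.710

On A1, Q sits at bearing -90° from K; a 71° counterclockwise sweep puts U at bearing -19°, so U = K + 12.5·(cos -19°, sin -19°) = (63.819, 8.4304). Tangency of A1 to UM means the radius KU is perpendicular to UM, so UM runs along (−sin -19°, cos -19°); with |UM| = 37.4, M = (75.995, 43.793). Then |BM| = |M − B| = 87.710.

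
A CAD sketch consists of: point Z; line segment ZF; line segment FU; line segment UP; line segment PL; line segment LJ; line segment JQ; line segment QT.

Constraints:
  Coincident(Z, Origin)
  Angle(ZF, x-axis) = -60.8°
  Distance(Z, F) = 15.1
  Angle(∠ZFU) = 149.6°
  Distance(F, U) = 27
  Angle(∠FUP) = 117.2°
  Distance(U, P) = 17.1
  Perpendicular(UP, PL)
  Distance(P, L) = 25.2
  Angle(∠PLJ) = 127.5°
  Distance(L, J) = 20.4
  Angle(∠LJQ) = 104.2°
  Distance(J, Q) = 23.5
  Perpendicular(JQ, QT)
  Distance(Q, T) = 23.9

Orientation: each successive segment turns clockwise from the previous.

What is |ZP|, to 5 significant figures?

48.435

Z is at the origin; ZF runs at -60.8° with length 15.1, so F = (7.3667, -13.181). ∠ZFU = 149.6° gives FU at -91.200° from the x-axis; with |FU| = 27.0, U = (6.8012, -40.175). ∠FUP = 117.2° gives UP at -154.00° from the x-axis; with |UP| = 17.1, P = (-8.5681, -47.671). Then |ZP| = |P − Z| = 48.435.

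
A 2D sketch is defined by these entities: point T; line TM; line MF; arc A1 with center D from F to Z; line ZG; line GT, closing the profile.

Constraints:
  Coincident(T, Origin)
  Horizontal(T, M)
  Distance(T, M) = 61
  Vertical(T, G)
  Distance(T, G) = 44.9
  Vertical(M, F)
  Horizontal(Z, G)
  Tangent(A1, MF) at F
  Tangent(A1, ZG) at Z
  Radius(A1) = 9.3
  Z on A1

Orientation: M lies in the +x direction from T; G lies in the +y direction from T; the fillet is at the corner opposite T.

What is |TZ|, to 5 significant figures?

68.476

T is at the origin; T and M share the same y with |TM| = 61.0 and M on the +x side, so M = (61.000, 0.0000). TG is vertical with |TG| = 44.9 and G on the +y side, so G = (0.0000, 44.900). The virtual corner opposite T is at (61.000, 44.900). Tangency of A1 to MF means the radius DF is perpendicular to MF and tangency of A1 to ZG means the radius DZ is perpendicular to ZG, with radius 9.3, so the center D sits 9.3 in from both sides at D = (51.700, 35.600). That places the tangent points at F = (61.000, 35.600) on MF and Z = (51.700, 44.900) on ZG. Then |TZ| = |Z − T| = 68.476.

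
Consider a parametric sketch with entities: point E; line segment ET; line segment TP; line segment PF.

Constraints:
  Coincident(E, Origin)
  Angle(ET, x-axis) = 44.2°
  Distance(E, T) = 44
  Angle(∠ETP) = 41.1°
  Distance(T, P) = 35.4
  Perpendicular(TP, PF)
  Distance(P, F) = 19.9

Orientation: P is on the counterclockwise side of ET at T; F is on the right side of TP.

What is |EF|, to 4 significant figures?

48.88

E is at the origin; ET runs at 44.2° with length 44.0, so T = 44.0·(cos 44.2°, sin 44.2°) = (31.54, 30.68). ∠ETP = 41.1°, so TP runs at 44.2° + (180° − 41.1°) = 183.1° from the x-axis; with |TP| = 35.4, P = T + 35.4·(cos 183.1°, sin 183.1°) = (-3.804, 28.76). TP ⟂ PF; with |PF| = 19.9 on the right of TP, F = P + 19.9·(-0.05408, 0.9985) = (-4.880, 48.63). Then |EF| = |F − E| = 48.88.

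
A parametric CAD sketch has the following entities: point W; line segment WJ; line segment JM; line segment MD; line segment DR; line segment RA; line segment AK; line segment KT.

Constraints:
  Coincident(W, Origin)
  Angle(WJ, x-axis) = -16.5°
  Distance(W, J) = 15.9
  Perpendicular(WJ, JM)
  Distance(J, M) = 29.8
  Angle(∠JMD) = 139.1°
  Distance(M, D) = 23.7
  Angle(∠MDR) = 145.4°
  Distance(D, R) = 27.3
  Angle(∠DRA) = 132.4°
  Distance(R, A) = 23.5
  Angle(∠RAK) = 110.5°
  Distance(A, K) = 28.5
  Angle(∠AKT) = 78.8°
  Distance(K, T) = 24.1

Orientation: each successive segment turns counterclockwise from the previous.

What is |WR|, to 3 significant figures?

60.4

∠JMD = 139.1° gives MD at 114° from the x-axis; with |MD| = 23.7, D = (13.9, 45.6). ∠MDR = 145.4° gives DR at 149° from the x-axis; with |DR| = 27.3, R = (-9.48, 59.7). Then |WR| = |R − W| = 60.4.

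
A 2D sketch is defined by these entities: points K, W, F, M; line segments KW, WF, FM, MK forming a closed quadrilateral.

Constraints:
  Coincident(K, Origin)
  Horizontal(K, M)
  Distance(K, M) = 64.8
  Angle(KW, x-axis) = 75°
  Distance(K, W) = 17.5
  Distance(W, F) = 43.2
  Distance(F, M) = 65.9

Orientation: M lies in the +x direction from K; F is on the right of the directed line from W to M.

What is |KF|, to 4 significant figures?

26.66

K is at the origin; K and M share the same y with |KM| = 64.8 and M in +x, so M = (64.8, 0). KW runs at 75.0° with |KW| = 17.5, so W = (4.529, 16.90). F is determined by |WF| = 43.2 and |FM| = 65.9 together: it lies at the intersection of circle(W, 43.2) and circle(M, 65.9). With |WM| = 62.60, the foot of the radical line on WM is 11.52 from W and the perpendicular offset is √(43.2² − 11.52²) = 41.64. Taking the right-of-WM solution: F = (4.374, -26.30).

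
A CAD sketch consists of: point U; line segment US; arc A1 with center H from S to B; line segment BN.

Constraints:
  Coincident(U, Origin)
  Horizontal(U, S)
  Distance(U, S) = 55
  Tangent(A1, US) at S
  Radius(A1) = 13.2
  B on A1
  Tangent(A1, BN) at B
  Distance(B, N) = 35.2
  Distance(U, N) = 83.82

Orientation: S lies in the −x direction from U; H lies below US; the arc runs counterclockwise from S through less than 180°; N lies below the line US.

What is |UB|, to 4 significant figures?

69.44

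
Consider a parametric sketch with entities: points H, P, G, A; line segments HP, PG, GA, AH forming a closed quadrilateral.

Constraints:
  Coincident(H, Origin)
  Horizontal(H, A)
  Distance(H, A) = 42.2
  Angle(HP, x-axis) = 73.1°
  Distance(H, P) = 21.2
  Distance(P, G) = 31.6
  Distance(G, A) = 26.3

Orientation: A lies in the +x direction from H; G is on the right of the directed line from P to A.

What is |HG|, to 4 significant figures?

19.82

Checks: |PG| = 31.60 ✓; |GA| = 26.30 ✓.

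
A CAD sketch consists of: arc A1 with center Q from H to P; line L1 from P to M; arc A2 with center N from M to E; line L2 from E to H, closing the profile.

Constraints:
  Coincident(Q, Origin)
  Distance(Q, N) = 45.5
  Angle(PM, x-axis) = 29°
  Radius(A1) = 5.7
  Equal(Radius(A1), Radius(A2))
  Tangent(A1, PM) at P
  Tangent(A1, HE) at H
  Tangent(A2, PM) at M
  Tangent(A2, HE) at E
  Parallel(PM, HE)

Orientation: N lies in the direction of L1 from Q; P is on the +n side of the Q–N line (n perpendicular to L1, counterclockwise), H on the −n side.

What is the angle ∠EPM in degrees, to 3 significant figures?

14.1°

The slot axis is L1's direction at 29.0°, so u = (cos 29.0°, sin 29.0°) = (0.875, 0.485) and n = (−sin 29.0°, cos 29.0°) = (-0.485, 0.875). Q is at the origin and N lies 45.5 along u from Q, so N = 45.5·u = (39.8, 22.1). Tangency of A1 to both parallel lines with radius 5.7 puts P and H at Q ± 5.7·n: P = (-2.76, 4.99), H = (2.76, -4.99). Equal radii place M and E the same way about N: M = N + 5.7·n = (37.0, 27.0), E = N − 5.7·n = (42.6, 17.1). Then cos ∠EPM = PE·PM / (|PE||PM|), giving 14.1°.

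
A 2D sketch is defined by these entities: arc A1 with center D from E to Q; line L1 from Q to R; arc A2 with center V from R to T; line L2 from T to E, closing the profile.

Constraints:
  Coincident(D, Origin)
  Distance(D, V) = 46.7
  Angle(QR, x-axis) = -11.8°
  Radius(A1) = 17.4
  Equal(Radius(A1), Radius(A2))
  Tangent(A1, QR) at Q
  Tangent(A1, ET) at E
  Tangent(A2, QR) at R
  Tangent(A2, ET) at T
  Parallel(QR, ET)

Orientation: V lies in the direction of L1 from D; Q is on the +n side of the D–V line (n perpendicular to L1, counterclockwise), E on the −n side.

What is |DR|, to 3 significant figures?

49.8

The slot axis is L1's direction at -11.8°, so u = (cos -11.8°, sin -11.8°) = (0.979, -0.204) and n = (−sin -11.8°, cos -11.8°) = (0.204, 0.979). D is at the origin and V lies 46.7 along u from D, so V = 46.7·u = (45.7, -9.55). Tangency of A1 to both parallel lines with radius 17.4 puts Q and E at D ± 17.4·n: Q = (3.56, 17.0), E = (-3.56, -17.0). Equal radii place R and T the same way about V: R = V + 17.4·n = (49.3, 7.48), T = V − 17.4·n = (42.2, -26.6). Then |DR| = |R − D| = 49.8.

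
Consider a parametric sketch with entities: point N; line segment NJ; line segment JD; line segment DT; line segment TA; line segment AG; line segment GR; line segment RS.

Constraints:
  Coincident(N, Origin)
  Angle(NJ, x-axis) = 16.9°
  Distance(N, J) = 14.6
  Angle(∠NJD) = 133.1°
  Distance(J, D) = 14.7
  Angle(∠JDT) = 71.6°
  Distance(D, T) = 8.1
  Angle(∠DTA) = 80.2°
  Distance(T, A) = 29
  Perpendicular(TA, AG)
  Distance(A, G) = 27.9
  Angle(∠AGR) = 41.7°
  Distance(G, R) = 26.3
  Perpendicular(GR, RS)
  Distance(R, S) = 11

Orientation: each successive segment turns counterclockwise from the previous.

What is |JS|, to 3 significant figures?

5.38

N is at the origin; NJ runs at 16.9° with length 14.6, so J = (14.0, 4.24). ∠NJD = 133.1° gives JD at 63.8° from the x-axis; with |JD| = 14.7, D = (20.5, 17.4). ∠JDT = 71.6° gives DT at 172° from the x-axis; with |DT| = 8.1, T = (12.4, 18.5). ∠DTA = 80.2° gives TA at -88.0° from the x-axis; with |TA| = 29.0, A = (13.4, -10.4). TA is perpendicular to AG, so AG runs at 2.00°; with |AG| = 27.9, G = (41.3, -9.48). ∠AGR = 41.7° gives GR at 140° from the x-axis; with |GR| = 26.3, R = (21.1, 7.32). The perpendicularity gives RS at right angles to GR, so RS runs at -130°; with |RS| = 11.0, S = (14.1, -1.14). Then |JS| = |S − J| = 5.38.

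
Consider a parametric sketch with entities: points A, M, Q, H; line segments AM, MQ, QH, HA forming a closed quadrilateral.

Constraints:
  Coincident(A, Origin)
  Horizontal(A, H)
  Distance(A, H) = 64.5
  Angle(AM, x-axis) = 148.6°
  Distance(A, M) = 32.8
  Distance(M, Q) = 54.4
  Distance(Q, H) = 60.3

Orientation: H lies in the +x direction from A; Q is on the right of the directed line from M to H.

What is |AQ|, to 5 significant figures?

24.624

Checks: |MQ| = 54.40 ✓; |QH| = 60.30 ✓.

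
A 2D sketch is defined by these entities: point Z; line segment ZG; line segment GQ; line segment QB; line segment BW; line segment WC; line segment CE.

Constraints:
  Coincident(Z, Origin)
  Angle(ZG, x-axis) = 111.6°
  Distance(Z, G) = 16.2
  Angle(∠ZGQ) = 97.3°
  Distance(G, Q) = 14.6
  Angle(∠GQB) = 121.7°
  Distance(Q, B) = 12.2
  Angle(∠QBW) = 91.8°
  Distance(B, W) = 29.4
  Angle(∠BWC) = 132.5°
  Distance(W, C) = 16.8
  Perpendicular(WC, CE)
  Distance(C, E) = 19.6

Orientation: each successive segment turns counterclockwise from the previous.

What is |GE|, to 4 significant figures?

15.47

Z is at the origin; ZG runs at 111.6° with length 16.2, so G = (-5.964, 15.06). ∠ZGQ = 97.3° gives GQ at -165.7° from the x-axis; with |GQ| = 14.6, Q = (-20.11, 11.46). ∠GQB = 121.7° gives QB at -107.4° from the x-axis; with |QB| = 12.2, B = (-23.76, -0.1855). ∠QBW = 91.8° gives BW at -19.20° from the x-axis; with |BW| = 29.4, W = (4.005, -9.854). ∠BWC = 132.5° gives WC at 28.30° from the x-axis; with |WC| = 16.8, C = (18.80, -1.890). WC is perpendicular to CE, so CE runs at 118.3°; with |CE| = 19.6, E = (9.505, 15.37). Then |GE| = |E − G| = 15.47.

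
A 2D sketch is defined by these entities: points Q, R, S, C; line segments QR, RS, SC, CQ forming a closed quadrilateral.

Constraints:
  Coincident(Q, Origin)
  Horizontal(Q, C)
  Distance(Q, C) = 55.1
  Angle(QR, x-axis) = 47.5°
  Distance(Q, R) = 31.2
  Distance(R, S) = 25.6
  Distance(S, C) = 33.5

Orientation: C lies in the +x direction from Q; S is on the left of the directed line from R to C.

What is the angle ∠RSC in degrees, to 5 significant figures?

86.959°

Q is at the origin; QC is horizontal with |QC| = 55.1 and C in +x, so C = (55.1, 0). QR runs at 47.5° with |QR| = 31.2, so R = (21.078, 23.003). S is determined by |RS| = 25.6 and |SC| = 33.5 together: it lies at the intersection of circle(R, 25.6) and circle(C, 33.5). With |RC| = 41.068, the foot of the radical line on RC is 14.850 from R and the perpendicular offset is √(25.6² − 14.850²) = 20.853. Taking the left-of-RC solution: S = (45.060, 31.960).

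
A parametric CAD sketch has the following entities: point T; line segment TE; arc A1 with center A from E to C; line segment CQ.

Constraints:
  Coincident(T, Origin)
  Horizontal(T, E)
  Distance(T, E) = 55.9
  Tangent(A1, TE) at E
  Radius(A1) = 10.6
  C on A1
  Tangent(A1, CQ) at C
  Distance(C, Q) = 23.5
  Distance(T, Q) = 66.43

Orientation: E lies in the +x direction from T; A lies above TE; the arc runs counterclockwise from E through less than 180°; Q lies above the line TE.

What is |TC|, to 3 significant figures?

67.2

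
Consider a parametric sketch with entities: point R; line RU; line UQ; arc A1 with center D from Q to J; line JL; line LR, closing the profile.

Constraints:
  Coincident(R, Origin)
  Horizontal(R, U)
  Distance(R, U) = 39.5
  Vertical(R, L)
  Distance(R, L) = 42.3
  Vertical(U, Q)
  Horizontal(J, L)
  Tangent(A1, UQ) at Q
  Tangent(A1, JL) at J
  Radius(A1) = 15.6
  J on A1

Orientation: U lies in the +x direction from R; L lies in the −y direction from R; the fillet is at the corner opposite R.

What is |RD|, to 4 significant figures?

35.83

R is at the origin; RU is horizontal with |RU| = 39.5 and U on the +x side, so U = (39.50, 0.000). RL is vertical with |RL| = 42.3 and L on the −y side, so L = (0.000, -42.30). The virtual corner opposite R is at (39.50, -42.30). A1 meets UQ tangentially, so DQ is at right angles to UQ and tangency of A1 to JL means the radius DJ is perpendicular to JL, with radius 15.6, so the center D sits 15.6 in from both sides at D = (23.90, -26.70). Then |RD| = |D − R| = 35.83.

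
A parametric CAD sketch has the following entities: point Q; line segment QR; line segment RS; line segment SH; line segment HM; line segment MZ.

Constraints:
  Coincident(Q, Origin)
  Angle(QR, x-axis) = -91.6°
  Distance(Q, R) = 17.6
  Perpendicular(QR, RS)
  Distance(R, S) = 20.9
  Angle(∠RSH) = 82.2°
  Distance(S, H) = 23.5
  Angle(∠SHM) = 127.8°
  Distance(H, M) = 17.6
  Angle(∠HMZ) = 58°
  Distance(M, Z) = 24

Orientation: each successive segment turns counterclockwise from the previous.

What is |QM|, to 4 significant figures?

14.69

Q is at the origin; QR runs at -91.6° with length 17.6, so R = (-0.4914, -17.59). QR is perpendicular to RS, so RS runs at -1.600°; with |RS| = 20.9, S = (20.40, -18.18). ∠RSH = 82.2° gives SH at 96.20° from the x-axis; with |SH| = 23.5, H = (17.86, 5.186). ∠SHM = 127.8° gives HM at 148.4° from the x-axis; with |HM| = 17.6, M = (2.872, 14.41). Then |QM| = |M − Q| = 14.69.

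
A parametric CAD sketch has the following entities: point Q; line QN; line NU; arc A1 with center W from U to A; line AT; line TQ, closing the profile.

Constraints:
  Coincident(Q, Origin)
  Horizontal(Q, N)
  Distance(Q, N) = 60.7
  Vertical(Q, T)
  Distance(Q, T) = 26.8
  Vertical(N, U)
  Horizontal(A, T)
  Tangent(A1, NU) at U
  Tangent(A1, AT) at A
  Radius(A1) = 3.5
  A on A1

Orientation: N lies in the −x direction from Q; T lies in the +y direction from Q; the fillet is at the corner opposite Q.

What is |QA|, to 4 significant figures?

63.17

Q is at the origin; QN is horizontal with |QN| = 60.7 and N on the −x side, so N = (-60.70, 0.000). QT is vertical with |QT| = 26.8 and T on the +y side, so T = (0.000, 26.80). The virtual corner opposite Q is at (-60.70, 26.80). Since A1 is tangent to NU there, WU ⟂ NU and A1 meets AT tangentially, so WA is at right angles to AT, with radius 3.5, so the center W sits 3.5 in from both sides at W = (-57.20, 23.30). That places the tangent points at U = (-60.70, 23.30) on NU and A = (-57.20, 26.80) on AT. Then |QA| = |A − Q| = 63.17.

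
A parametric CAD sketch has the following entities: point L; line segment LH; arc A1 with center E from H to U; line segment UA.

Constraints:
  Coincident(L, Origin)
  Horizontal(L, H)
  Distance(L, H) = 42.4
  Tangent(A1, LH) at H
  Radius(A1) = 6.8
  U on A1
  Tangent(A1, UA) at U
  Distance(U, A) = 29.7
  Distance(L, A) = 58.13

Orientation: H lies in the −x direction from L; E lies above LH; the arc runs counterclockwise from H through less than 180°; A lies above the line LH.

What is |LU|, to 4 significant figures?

36.97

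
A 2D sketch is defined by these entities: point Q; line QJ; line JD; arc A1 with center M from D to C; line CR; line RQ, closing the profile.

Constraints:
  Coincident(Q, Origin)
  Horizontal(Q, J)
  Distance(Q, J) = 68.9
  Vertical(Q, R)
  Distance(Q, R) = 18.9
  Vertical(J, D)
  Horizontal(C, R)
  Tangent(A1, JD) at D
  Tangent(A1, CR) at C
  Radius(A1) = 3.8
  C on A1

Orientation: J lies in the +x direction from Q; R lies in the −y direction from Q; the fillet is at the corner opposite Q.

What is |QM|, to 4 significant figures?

66.83

Q is at the origin; Q and J share the same y with |QJ| = 68.9 and J on the +x side, so J = (68.90, 0.000). Q and R share the same x with |QR| = 18.9 and R on the −y side, so R = (0.000, -18.90). The virtual corner opposite Q is at (68.90, -18.90). Since A1 is tangent to JD there, MD ⟂ JD and since A1 is tangent to CR there, MC ⟂ CR, with radius 3.8, so the center M sits 3.8 in from both sides at M = (65.10, -15.10). Then |QM| = |M − Q| = 66.83.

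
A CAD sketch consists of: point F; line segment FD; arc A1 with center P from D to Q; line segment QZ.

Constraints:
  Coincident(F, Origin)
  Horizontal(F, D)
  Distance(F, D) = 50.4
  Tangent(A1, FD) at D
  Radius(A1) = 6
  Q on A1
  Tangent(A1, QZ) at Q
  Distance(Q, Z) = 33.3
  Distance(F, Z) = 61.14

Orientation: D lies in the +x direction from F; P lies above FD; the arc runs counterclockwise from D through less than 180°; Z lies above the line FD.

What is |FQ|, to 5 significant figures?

56.675

F is at the origin; FD is horizontal with |FD| = 50.4 and D on the +x side, so D = (50.400, 0.0000). The tangent condition forces PD to be normal to FD, so P = D + (0, 6) = (50.400, 6.0000). Since PQ ⟂ QZ (tangency), |PZ| = √(6.0² + 33.3²) = 33.836 regardless of where Q sits on A1. So Z lies on both circle(F, 61.14) and circle(P, 33.836); the above-FD intersection is Z = (46.567, 39.618). Q is the foot of the tangent from Z: Q = (56.146, 7.7260).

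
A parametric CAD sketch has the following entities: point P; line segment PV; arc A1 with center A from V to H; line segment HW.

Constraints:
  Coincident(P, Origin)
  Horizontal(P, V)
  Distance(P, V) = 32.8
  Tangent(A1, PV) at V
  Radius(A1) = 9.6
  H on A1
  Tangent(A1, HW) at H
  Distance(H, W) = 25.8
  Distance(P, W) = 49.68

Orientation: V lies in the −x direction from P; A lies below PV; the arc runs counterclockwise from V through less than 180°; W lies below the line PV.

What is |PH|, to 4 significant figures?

43.76

P is at the origin; PV is horizontal with |PV| = 32.8 and V on the −x side, so V = (-32.80, 0.000). A1 meets PV tangentially, so AV is at right angles to PV, so A = V + (0, -9.6) = (-32.80, -9.600). Since AH ⟂ HW (tangency), |AW| = √(9.6² + 25.8²) = 27.53 regardless of where H sits on A1. So W lies on both circle(P, 49.68) and circle(A, 27.53); the below-PV intersection is W = (-33.01, -37.13). H is the foot of the tangent from W: H = (-41.82, -12.88).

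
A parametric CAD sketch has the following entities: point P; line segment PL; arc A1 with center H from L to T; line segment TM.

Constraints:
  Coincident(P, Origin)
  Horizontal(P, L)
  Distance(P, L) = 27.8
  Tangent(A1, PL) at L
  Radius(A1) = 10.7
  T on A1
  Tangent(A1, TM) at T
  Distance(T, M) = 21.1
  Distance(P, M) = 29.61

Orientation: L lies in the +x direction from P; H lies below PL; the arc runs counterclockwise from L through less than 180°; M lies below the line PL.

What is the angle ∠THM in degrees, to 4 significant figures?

63.11°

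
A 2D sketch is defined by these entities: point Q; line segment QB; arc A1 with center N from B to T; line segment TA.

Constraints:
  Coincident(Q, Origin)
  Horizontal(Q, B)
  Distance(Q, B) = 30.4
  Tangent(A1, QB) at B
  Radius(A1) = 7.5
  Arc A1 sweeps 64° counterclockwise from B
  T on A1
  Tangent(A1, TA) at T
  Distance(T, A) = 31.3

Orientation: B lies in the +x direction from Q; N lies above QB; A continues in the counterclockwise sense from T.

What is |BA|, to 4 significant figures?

38.27

On A1, B sits at bearing -90° from N; a 64° counterclockwise sweep puts T at bearing -26°, so T = N + 7.5·(cos -26°, sin -26°) = (37.14, 4.212). A1 meets TA tangentially, so NT is at right angles to TA, so TA runs along (−sin -26°, cos -26°); with |TA| = 31.3, A = (50.86, 32.34). Then |BA| = |A − B| = 38.27.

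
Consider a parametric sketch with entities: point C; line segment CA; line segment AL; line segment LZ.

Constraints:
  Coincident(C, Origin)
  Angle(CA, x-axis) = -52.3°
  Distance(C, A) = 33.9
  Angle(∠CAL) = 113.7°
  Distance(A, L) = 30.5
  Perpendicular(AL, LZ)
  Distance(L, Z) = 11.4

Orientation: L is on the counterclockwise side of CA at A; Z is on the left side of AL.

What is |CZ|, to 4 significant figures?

48.30

C is at the origin; CA runs at -52.3° with length 33.9, so A = 33.9·(cos -52.3°, sin -52.3°) = (20.73, -26.82). ∠CAL = 113.7°, so AL runs at -52.3° + (180° − 113.7°) = 14.00° from the x-axis; with |AL| = 30.5, L = A + 30.5·(cos 14.00°, sin 14.00°) = (50.32, -19.44). The perpendicularity gives LZ at right angles to AL; with |LZ| = 11.4 on the left of AL, Z = L + 11.4·(-0.2419, 0.9703) = (47.57, -8.382). Then |CZ| = |Z − C| = 48.30.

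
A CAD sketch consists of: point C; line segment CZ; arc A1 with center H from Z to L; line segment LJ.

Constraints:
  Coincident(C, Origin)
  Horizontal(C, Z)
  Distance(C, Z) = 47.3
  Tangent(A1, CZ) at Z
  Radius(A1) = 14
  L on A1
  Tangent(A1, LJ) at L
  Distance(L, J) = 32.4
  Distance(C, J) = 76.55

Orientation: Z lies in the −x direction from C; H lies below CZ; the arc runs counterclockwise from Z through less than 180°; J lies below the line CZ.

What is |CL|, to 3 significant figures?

62.9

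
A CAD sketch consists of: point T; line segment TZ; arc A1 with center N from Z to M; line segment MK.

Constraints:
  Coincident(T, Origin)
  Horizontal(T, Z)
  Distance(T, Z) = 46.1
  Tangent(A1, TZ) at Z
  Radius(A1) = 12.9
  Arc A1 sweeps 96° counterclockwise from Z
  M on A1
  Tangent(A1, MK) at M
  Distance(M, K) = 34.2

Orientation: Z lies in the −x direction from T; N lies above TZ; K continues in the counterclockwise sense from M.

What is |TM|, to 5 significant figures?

36.193

T is at the origin; T and Z share the same y with |TZ| = 46.1 and Z on the −x side, so Z = (-46.100, 0.0000). Tangency of A1 to TZ means the radius NZ is perpendicular to TZ, so N = Z + (0, 12.9) = (-46.100, 12.900). On A1, Z sits at bearing -90° from N; a 96° counterclockwise sweep puts M at bearing 6°, so M = N + 12.9·(cos 6°, sin 6°) = (-33.271, 14.248). Then |TM| = |M − T| = 36.193.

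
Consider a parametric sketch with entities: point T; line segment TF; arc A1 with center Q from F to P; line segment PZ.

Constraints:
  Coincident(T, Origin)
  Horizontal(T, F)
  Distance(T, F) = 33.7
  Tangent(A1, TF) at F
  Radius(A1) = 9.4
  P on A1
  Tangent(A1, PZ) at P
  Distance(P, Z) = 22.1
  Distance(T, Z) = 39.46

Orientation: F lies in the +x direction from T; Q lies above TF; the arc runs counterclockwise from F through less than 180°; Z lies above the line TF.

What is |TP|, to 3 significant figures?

43.3

T is at the origin; TF is horizontal with |TF| = 33.7 and F on the +x side, so F = (33.7, 0.00). Since A1 is tangent to TF there, QF ⟂ TF, so Q = F + (0, 9.4) = (33.7, 9.40). Since QP ⟂ PZ (tangency), |QZ| = √(9.4² + 22.1²) = 24.0 regardless of where P sits on A1. So Z lies on both circle(T, 39.46) and circle(Q, 24.0); the above-TF intersection is Z = (24.0, 31.4). P is the foot of the tangent from Z: P = (40.1, 16.3).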